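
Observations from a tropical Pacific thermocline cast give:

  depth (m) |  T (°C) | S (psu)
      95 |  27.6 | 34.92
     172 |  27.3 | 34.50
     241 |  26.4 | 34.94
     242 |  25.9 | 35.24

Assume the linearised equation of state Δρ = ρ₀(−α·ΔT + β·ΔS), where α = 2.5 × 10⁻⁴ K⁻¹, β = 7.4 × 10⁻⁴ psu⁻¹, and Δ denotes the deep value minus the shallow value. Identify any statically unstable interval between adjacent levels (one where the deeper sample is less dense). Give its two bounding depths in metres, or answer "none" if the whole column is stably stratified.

95–172 m

Evaluate Δρ/ρ₀ = −αΔT + βΔS across each adjacent pair:
  95–172 m: −αΔT+βΔS = −(2.5 × 10⁻⁴)(-0.3)+(7.4 × 10⁻⁴)(-0.42) = -2.4 × 10⁻⁴ → UNSTABLE
  172–241 m: −αΔT+βΔS = −(2.5 × 10⁻⁴)(-0.9)+(7.4 × 10⁻⁴)(+0.44) = 5.5 × 10⁻⁴ → stable
  241–242 m: −αΔT+βΔS = −(2.5 × 10⁻⁴)(-0.5)+(7.4 × 10⁻⁴)(+0.30) = 3.5 × 10⁻⁴ → stable
The 95–172 m interval has Δρ < 0: lighter water underlies denser water.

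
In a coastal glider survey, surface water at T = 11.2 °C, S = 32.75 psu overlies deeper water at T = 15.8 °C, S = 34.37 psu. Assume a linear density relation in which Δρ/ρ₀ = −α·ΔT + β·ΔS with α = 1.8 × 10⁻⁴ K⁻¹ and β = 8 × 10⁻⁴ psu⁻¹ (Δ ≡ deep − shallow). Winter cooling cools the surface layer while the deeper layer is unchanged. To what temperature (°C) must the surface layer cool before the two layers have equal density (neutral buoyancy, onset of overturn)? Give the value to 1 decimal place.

8.6 °C

Neutral buoyancy requires Δρ = 0, i.e. −α(T_deep − T_surf′) + β(S_deep − S_surf) = 0.
T_surf′ = T_deep − (β/α)·ΔS = 15.8 − (8 × 10⁻⁴/1.8 × 10⁻⁴)·(+1.62) = 8.600 °C.
Cooling required: 11.2 − (8.600) = 2.600 °C.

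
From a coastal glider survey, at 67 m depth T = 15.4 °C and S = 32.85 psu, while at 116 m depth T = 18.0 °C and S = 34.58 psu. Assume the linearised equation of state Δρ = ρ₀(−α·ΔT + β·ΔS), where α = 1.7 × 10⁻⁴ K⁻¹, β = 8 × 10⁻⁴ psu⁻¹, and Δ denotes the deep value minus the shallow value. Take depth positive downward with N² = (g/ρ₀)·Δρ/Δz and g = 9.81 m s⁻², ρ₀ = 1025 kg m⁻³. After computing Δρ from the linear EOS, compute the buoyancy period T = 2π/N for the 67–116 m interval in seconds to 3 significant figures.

ΔT = +2.6 K, ΔS = +1.73 psu (deep − shallow).
Δρ/ρ₀ = −αΔT + βΔS = -4.42 × 10⁻⁴ + 1.384 × 10⁻³ = 9.42 × 10⁻⁴, so Δρ ≈ 0.9655 kg m⁻³.
N² = (g/ρ₀)·Δρ/Δz = g·(Δρ/ρ₀)/Δz = 9.81 × 9.42 × 10⁻⁴ / 49 = 1.8859 × 10⁻⁴ s⁻².
N = √(1.8859 × 10⁻⁴) = 0.013733 rad s⁻¹ → T = 2π/N = 457.52 s ≈ 458 s.

458 s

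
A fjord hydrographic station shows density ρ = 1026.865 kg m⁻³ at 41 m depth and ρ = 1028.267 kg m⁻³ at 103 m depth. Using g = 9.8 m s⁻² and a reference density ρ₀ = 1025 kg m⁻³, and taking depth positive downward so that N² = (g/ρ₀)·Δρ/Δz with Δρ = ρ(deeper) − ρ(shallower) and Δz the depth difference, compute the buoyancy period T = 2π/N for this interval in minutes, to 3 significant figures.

Δρ = 1028.267 − 1026.865 = 1.402 kg m⁻³ over Δz = 103 − 41 = 62 m.
N² = (9.8/1025) × (1.402/62) = 2.1620 × 10⁻⁴ s⁻².
N = √(2.1620 × 10⁻⁴) = 0.014704 rad s⁻¹, so T = 2π/N = 427.31 s = 7.1218 min ≈ 7.12 min.

7.12 min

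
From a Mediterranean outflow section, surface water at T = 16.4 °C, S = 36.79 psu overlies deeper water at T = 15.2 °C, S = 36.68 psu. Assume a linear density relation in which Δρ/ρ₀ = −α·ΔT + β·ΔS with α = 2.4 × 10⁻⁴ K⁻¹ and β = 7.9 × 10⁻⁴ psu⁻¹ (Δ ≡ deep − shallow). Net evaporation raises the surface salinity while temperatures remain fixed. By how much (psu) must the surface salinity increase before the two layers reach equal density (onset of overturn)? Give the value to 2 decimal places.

0.25 psu

Neutral buoyancy requires −α(T_deep − T_surf) + β(S_deep − S_surf′) = 0.
S_surf′ = S_deep − (α/β)·ΔT = 36.68 − (2.4 × 10⁻⁴/7.9 × 10⁻⁴)·(-1.2) = 37.0446 psu.
Increase required: 37.0446 − 36.79 = 0.2546 psu.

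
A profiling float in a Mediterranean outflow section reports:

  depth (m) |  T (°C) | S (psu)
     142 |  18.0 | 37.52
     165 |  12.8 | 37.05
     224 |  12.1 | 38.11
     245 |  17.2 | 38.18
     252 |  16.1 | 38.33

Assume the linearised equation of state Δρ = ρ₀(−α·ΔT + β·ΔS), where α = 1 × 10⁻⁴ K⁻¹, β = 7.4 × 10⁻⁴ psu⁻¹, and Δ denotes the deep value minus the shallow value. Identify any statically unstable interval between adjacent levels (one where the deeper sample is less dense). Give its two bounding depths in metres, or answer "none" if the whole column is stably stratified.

Evaluate Δρ/ρ₀ = −αΔT + βΔS across each adjacent pair:
  142–165 m: −αΔT+βΔS = −(1 × 10⁻⁴)(-5.2)+(7.4 × 10⁻⁴)(-0.47) = 1.7 × 10⁻⁴ → stable
  165–224 m: −αΔT+βΔS = −(1 × 10⁻⁴)(-0.7)+(7.4 × 10⁻⁴)(+1.06) = 8.5 × 10⁻⁴ → stable
  224–245 m: −αΔT+βΔS = −(1 × 10⁻⁴)(+5.1)+(7.4 × 10⁻⁴)(+0.07) = -4.6 × 10⁻⁴ → UNSTABLE
  245–252 m: −αΔT+βΔS = −(1 × 10⁻⁴)(-1.1)+(7.4 × 10⁻⁴)(+0.15) = 2.2 × 10⁻⁴ → stable
The 224–245 m interval has Δρ < 0: lighter water underlies denser water.

224–245 m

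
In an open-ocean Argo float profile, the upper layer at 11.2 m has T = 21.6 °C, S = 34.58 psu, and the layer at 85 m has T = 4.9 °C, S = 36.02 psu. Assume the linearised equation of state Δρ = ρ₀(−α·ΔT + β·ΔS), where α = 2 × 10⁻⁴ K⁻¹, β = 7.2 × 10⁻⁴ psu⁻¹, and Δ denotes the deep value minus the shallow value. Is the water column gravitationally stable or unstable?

stable

ΔT = 4.9 − 21.6 = -16.7 K and ΔS = 36.02 − 34.58 = +1.44 psu (deep − shallow).
−αΔT = 3.34 × 10⁻³; βΔS = 1.0368 × 10⁻³; sum Δρ/ρ₀ = 4.3768 × 10⁻³.
Δρ/ρ₀ > 0, so Δρ > 0: deeper water is denser → statically stable.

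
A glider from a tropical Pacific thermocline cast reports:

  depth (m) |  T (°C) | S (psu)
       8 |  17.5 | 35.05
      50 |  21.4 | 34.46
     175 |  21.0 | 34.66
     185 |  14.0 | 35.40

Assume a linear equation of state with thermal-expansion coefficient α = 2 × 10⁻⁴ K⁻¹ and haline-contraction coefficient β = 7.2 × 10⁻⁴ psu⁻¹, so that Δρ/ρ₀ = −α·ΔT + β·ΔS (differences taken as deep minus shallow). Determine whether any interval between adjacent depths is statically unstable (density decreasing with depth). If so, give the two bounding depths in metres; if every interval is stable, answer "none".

Evaluate Δρ/ρ₀ = −αΔT + βΔS across each adjacent pair:
  8–50 m: −αΔT+βΔS = −(2 × 10⁻⁴)(+3.9)+(7.2 × 10⁻⁴)(-0.59) = -1.2 × 10⁻³ → UNSTABLE
  50–175 m: −αΔT+βΔS = −(2 × 10⁻⁴)(-0.4)+(7.2 × 10⁻⁴)(+0.20) = 2.2 × 10⁻⁴ → stable
  175–185 m: −αΔT+βΔS = −(2 × 10⁻⁴)(-7.0)+(7.2 × 10⁻⁴)(+0.74) = 1.9 × 10⁻³ → stable
The 8–50 m interval has Δρ < 0: lighter water underlies denser water.

8–50 m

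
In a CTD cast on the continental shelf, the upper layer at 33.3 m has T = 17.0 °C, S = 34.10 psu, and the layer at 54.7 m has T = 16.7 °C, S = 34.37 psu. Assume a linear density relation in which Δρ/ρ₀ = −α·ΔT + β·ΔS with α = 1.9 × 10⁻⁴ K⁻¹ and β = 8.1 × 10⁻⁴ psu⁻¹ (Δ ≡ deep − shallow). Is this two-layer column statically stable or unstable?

stable

ΔT = 16.7 − 17.0 = -0.3 K and ΔS = 34.37 − 34.10 = +0.27 psu (deep − shallow).
−αΔT = 5.70 × 10⁻⁵; βΔS = 2.187 × 10⁻⁴; sum Δρ/ρ₀ = 2.757 × 10⁻⁴.
Δρ/ρ₀ > 0, so Δρ > 0: deeper water is denser → statically stable.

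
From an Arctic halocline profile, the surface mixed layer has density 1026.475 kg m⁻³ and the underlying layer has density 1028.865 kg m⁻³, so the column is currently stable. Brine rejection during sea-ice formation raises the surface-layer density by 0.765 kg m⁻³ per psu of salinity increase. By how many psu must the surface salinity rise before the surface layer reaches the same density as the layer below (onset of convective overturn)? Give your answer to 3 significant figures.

3.12 psu

Density deficit of the surface layer: 1028.865 − 1026.475 = 2.39 kg m⁻³.
Required change = 2.39 / 0.765 = 3.12 psu.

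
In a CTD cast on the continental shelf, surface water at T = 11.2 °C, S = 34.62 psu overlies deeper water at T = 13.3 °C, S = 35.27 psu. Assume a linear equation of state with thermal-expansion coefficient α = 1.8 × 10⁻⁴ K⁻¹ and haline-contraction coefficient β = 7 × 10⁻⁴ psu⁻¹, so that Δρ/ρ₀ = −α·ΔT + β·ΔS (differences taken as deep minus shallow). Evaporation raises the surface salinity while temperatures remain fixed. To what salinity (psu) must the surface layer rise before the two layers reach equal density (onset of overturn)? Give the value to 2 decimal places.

34.73 psu

Neutral buoyancy requires −α(T_deep − T_surf) + β(S_deep − S_surf′) = 0.
S_surf′ = S_deep − (α/β)·ΔT = 35.27 − (1.8 × 10⁻⁴/7 × 10⁻⁴)·(+2.1) = 34.7300 psu.
Increase required: 34.7300 − 34.62 = 0.1100 psu.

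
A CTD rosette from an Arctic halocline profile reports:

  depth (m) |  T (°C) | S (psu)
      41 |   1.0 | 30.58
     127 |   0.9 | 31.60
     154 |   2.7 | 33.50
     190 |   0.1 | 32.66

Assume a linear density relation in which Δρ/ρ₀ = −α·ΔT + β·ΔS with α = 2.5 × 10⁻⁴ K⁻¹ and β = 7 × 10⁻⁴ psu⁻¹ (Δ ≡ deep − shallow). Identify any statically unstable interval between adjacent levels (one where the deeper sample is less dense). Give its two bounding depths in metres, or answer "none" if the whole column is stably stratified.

none

Evaluate Δρ/ρ₀ = −αΔT + βΔS across each adjacent pair:
  41–127 m: −αΔT+βΔS = −(2.5 × 10⁻⁴)(-0.1)+(7 × 10⁻⁴)(+1.02) = 7.4 × 10⁻⁴ → stable
  127–154 m: −αΔT+βΔS = −(2.5 × 10⁻⁴)(+1.8)+(7 × 10⁻⁴)(+1.90) = 8.8 × 10⁻⁴ → stable
  154–190 m: −αΔT+βΔS = −(2.5 × 10⁻⁴)(-2.6)+(7 × 10⁻⁴)(-0.84) = 6.2 × 10⁻⁵ → stable
Every interval has Δρ > 0: the column is stably stratified throughout.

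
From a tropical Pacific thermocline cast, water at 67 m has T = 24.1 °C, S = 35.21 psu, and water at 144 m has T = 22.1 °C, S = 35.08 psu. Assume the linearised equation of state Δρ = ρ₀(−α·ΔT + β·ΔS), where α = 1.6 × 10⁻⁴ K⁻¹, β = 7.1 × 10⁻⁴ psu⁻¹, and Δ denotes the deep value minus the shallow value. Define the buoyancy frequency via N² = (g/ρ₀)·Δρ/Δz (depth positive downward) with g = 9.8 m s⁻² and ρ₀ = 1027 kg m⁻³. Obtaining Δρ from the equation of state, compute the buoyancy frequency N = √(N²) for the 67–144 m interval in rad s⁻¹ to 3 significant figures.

5.38 × 10⁻³ rad s⁻¹

ΔT = -2.0 K, ΔS = -0.13 psu (deep − shallow).
Δρ/ρ₀ = −αΔT + βΔS = 3.20 × 10⁻⁴ − 9.23 × 10⁻⁵ = 2.277 × 10⁻⁴, so Δρ ≈ 0.2338 kg m⁻³.
N² = (g/ρ₀)·Δρ/Δz = g·(Δρ/ρ₀)/Δz = 9.8 × 2.277 × 10⁻⁴ / 77 = 2.8980 × 10⁻⁵ s⁻².
N = √(2.8980 × 10⁻⁵) = 5.3833 × 10⁻³ rad s⁻¹ ≈ 5.38 × 10⁻³ rad s⁻¹.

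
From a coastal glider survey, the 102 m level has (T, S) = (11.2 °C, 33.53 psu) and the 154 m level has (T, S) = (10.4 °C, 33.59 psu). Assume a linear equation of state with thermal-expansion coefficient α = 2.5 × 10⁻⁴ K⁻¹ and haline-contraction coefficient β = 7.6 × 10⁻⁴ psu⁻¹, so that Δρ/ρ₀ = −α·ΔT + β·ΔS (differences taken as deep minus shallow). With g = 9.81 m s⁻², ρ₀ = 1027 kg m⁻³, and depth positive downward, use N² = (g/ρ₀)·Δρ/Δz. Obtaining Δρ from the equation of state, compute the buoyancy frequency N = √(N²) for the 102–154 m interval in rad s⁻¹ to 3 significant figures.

ΔT = -0.8 K, ΔS = +0.06 psu (deep − shallow).
Δρ/ρ₀ = −αΔT + βΔS = 2.00 × 10⁻⁴ + 4.56 × 10⁻⁵ = 2.456 × 10⁻⁴, so Δρ ≈ 0.2522 kg m⁻³.
N² = (g/ρ₀)·Δρ/Δz = g·(Δρ/ρ₀)/Δz = 9.81 × 2.456 × 10⁻⁴ / 52 = 4.6333 × 10⁻⁵ s⁻².
N = √(4.6333 × 10⁻⁵) = 6.8068 × 10⁻³ rad s⁻¹ ≈ 6.81 × 10⁻³ rad s⁻¹.

6.81 × 10⁻³ rad s⁻¹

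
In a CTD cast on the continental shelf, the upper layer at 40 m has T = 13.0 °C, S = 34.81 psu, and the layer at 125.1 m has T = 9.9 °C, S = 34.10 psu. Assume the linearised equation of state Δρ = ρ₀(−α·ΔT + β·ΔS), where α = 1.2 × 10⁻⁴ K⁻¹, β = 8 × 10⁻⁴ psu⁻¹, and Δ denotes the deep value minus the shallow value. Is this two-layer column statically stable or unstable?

ΔT = 9.9 − 13.0 = -3.1 K and ΔS = 34.10 − 34.81 = -0.71 psu (deep − shallow).
−αΔT = 3.72 × 10⁻⁴; βΔS = -5.68 × 10⁻⁴; sum Δρ/ρ₀ = -1.96 × 10⁻⁴.
Δρ/ρ₀ < 0, so Δρ < 0: deeper water is lighter → statically unstable; the column would overturn.

unstable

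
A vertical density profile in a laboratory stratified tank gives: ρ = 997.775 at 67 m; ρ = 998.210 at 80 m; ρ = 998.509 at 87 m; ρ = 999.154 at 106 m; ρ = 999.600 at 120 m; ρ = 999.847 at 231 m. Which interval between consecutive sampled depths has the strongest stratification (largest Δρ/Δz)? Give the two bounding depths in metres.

80–87 m

Compute the density gradient over each adjacent pair:
  67–80 m: Δρ/Δz = 0.435/13 = 0.033 kg m⁻⁴
  80–87 m: Δρ/Δz = 0.299/7 = 0.043 kg m⁻⁴
  87–106 m: Δρ/Δz = 0.645/19 = 0.034 kg m⁻⁴
  106–120 m: Δρ/Δz = 0.446/14 = 0.032 kg m⁻⁴
  120–231 m: Δρ/Δz = 0.247/111 = 2.2 × 10⁻³ kg m⁻⁴
The largest gradient is in the 80–87 m interval — the pycnocline.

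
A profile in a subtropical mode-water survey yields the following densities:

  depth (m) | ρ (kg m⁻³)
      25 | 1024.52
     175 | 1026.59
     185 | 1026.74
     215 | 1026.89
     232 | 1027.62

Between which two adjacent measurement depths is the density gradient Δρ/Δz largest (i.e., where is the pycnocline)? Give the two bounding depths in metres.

Compute the density gradient over each adjacent pair:
  25–175 m: Δρ/Δz = 2.07/150 = 0.014 kg m⁻⁴
  175–185 m: Δρ/Δz = 0.15/10 = 0.015 kg m⁻⁴
  185–215 m: Δρ/Δz = 0.15/30 = 5.0 × 10⁻³ kg m⁻⁴
  215–232 m: Δρ/Δz = 0.73/17 = 0.043 kg m⁻⁴
The largest gradient is in the 215–232 m interval — the pycnocline.

215–232 m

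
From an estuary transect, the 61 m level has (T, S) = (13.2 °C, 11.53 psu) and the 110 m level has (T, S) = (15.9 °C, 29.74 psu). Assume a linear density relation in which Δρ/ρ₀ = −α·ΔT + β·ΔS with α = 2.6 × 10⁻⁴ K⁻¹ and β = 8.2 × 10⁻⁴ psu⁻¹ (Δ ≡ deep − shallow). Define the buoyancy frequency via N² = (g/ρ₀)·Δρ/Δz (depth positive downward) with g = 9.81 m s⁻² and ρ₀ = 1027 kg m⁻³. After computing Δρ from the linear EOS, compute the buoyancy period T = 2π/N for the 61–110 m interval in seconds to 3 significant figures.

118 s

ΔT = +2.7 K, ΔS = +18.21 psu (deep − shallow).
Δρ/ρ₀ = −αΔT + βΔS = -7.02 × 10⁻⁴ + 0.0149322 = 0.0142302, so Δρ ≈ 14.61 kg m⁻³.
N² = (g/ρ₀)·Δρ/Δz = g·(Δρ/ρ₀)/Δz = 9.81 × 0.0142302 / 49 = 2.8489 × 10⁻³ s⁻².
N = √(2.8489 × 10⁻³) = 0.053375 rad s⁻¹ → T = 2π/N = 117.72 s ≈ 118 s.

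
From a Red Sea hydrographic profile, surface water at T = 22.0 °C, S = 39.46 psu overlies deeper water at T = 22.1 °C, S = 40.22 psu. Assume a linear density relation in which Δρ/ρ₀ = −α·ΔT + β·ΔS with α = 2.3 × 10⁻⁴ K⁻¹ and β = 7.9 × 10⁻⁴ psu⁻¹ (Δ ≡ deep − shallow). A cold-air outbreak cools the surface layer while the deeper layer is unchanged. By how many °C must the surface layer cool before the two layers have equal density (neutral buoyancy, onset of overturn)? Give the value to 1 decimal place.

2.5 °C

Neutral buoyancy requires Δρ = 0, i.e. −α(T_deep − T_surf′) + β(S_deep − S_surf) = 0.
T_surf′ = T_deep − (β/α)·ΔS = 22.1 − (7.9 × 10⁻⁴/2.3 × 10⁻⁴)·(+0.76) = 19.490 °C.
Cooling required: 22.0 − (19.490) = 2.510 °C.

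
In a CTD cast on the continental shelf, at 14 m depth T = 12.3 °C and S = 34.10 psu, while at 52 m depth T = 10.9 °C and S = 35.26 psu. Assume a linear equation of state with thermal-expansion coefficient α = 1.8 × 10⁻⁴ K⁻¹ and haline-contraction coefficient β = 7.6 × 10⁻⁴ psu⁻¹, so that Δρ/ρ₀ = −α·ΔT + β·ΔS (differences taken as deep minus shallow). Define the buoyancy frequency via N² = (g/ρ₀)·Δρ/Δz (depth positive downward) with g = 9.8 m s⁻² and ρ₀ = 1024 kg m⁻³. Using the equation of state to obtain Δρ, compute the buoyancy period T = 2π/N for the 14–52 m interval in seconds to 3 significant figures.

367 s

ΔT = -1.4 K, ΔS = +1.16 psu (deep − shallow).
Δρ/ρ₀ = −αΔT + βΔS = 2.52 × 10⁻⁴ + 8.816 × 10⁻⁴ = 1.1336 × 10⁻³, so Δρ ≈ 1.161 kg m⁻³.
N² = (g/ρ₀)·Δρ/Δz = g·(Δρ/ρ₀)/Δz = 9.8 × 1.1336 × 10⁻³ / 38 = 2.9235 × 10⁻⁴ s⁻².
N = √(2.9235 × 10⁻⁴) = 0.017098 rad s⁻¹ → T = 2π/N = 367.48 s ≈ 367 s.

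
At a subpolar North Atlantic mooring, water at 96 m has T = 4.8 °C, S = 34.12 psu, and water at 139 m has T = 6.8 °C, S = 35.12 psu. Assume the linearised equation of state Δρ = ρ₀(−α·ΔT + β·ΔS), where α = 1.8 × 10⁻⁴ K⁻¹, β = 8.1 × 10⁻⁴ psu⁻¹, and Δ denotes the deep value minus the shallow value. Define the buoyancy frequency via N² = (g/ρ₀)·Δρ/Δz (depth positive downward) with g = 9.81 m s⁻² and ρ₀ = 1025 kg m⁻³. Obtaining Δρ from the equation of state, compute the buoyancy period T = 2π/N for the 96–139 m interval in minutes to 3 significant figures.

10.3 min

ΔT = +2.0 K, ΔS = +1.00 psu (deep − shallow).
Δρ/ρ₀ = −αΔT + βΔS = -3.60 × 10⁻⁴ + 8.10 × 10⁻⁴ = 4.50 × 10⁻⁴, so Δρ ≈ 0.4612 kg m⁻³.
N² = (g/ρ₀)·Δρ/Δz = g·(Δρ/ρ₀)/Δz = 9.81 × 4.50 × 10⁻⁴ / 43 = 1.0266 × 10⁻⁴ s⁻².
N = √(1.0266 × 10⁻⁴) = 0.010132 rad s⁻¹ → T = 2π/N = 620.13 s = 10.335 min ≈ 10.3 min.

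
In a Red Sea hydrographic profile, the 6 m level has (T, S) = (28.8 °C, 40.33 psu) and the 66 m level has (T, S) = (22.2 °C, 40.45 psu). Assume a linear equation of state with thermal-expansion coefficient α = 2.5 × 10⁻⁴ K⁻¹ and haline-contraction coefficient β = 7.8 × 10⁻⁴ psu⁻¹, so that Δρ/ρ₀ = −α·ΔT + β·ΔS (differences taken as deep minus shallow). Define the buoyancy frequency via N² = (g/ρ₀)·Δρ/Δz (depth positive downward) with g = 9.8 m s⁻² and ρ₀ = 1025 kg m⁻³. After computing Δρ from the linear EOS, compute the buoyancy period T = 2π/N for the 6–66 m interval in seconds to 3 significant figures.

ΔT = -6.6 K, ΔS = +0.12 psu (deep − shallow).
Δρ/ρ₀ = −αΔT + βΔS = 1.65 × 10⁻³ + 9.36 × 10⁻⁵ = 1.7436 × 10⁻³, so Δρ ≈ 1.787 kg m⁻³.
N² = (g/ρ₀)·Δρ/Δz = g·(Δρ/ρ₀)/Δz = 9.8 × 1.7436 × 10⁻³ / 60 = 2.8479 × 10⁻⁴ s⁻².
N = √(2.8479 × 10⁻⁴) = 0.016876 rad s⁻¹ → T = 2π/N = 372.31 s ≈ 372 s.

372 s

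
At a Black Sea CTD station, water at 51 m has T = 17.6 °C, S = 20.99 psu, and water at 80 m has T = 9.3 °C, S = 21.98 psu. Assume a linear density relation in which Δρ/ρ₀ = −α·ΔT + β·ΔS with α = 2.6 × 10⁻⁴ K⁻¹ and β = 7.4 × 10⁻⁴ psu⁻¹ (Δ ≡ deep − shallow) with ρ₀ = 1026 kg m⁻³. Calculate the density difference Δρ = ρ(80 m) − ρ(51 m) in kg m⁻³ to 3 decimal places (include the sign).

ΔT = -8.3 K, ΔS = +0.99 psu (deep − shallow).
Δρ/ρ₀ = −(2.6 × 10⁻⁴)(-8.3) + (7.4 × 10⁻⁴)(+0.99) = 2.8906 × 10⁻³.
Δρ = 1026 × (2.8906 × 10⁻³) = +2.966 kg m⁻³.
Positive Δρ: denser below, stable.

+2.966 kg m⁻³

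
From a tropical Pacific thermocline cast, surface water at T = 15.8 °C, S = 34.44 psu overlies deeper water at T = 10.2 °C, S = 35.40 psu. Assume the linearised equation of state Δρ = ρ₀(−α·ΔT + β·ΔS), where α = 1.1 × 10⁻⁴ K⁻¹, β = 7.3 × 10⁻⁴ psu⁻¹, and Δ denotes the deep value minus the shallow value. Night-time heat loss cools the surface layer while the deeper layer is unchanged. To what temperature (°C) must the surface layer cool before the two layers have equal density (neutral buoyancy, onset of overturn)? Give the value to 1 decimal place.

3.8 °C

Neutral buoyancy requires Δρ = 0, i.e. −α(T_deep − T_surf′) + β(S_deep − S_surf) = 0.
T_surf′ = T_deep − (β/α)·ΔS = 10.2 − (7.3 × 10⁻⁴/1.1 × 10⁻⁴)·(+0.96) = 3.829 °C.
Cooling required: 15.8 − (3.829) = 11.971 °C.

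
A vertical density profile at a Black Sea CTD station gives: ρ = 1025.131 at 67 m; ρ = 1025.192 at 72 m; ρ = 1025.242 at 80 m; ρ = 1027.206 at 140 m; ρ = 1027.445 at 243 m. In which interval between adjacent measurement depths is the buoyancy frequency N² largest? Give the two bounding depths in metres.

Compute the density gradient over each adjacent pair:
  67–72 m: Δρ/Δz = 0.061/5 = 0.012 kg m⁻⁴
  72–80 m: Δρ/Δz = 0.050/8 = 6.3 × 10⁻³ kg m⁻⁴
  80–140 m: Δρ/Δz = 1.964/60 = 0.033 kg m⁻⁴
  140–243 m: Δρ/Δz = 0.239/103 = 2.3 × 10⁻³ kg m⁻⁴
The largest gradient is in the 80–140 m interval — the pycnocline.

80–140 m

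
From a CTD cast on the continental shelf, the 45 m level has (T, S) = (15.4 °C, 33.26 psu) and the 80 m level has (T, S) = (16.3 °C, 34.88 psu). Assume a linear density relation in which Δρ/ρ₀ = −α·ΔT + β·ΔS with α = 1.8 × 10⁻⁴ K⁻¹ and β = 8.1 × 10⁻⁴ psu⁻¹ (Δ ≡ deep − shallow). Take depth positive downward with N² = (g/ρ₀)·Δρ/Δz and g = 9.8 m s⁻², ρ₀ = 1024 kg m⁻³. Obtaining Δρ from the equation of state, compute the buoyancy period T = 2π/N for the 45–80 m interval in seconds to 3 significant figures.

350 s

ΔT = +0.9 K, ΔS = +1.62 psu (deep − shallow).
Δρ/ρ₀ = −αΔT + βΔS = -1.62 × 10⁻⁴ + 1.3122 × 10⁻³ = 1.1502 × 10⁻³, so Δρ ≈ 1.178 kg m⁻³.
N² = (g/ρ₀)·Δρ/Δz = g·(Δρ/ρ₀)/Δz = 9.8 × 1.1502 × 10⁻³ / 35 = 3.2206 × 10⁻⁴ s⁻².
N = √(3.2206 × 10⁻⁴) = 0.017946 rad s⁻¹ → T = 2π/N = 350.12 s ≈ 350 s.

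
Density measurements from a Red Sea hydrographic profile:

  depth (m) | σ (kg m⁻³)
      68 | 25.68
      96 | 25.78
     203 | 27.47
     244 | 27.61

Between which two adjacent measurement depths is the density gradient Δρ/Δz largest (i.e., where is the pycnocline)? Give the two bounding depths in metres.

96–203 m

Compute the density gradient over each adjacent pair:
  68–96 m: Δρ/Δz = 0.10/28 = 3.6 × 10⁻³ kg m⁻⁴
  96–203 m: Δρ/Δz = 1.69/107 = 0.016 kg m⁻⁴
  203–244 m: Δρ/Δz = 0.14/41 = 3.4 × 10⁻³ kg m⁻⁴
The largest gradient is in the 96–203 m interval — the pycnocline.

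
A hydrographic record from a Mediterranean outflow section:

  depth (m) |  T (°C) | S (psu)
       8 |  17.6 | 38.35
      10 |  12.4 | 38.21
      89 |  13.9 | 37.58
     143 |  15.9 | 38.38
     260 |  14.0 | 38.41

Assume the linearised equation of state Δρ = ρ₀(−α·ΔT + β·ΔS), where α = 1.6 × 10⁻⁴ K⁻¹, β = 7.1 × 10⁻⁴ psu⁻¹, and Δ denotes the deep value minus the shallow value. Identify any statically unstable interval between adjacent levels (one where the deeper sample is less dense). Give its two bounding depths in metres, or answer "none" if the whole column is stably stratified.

Evaluate Δρ/ρ₀ = −αΔT + βΔS across each adjacent pair:
  8–10 m: −αΔT+βΔS = −(1.6 × 10⁻⁴)(-5.2)+(7.1 × 10⁻⁴)(-0.14) = 7.3 × 10⁻⁴ → stable
  10–89 m: −αΔT+βΔS = −(1.6 × 10⁻⁴)(+1.5)+(7.1 × 10⁻⁴)(-0.63) = -6.9 × 10⁻⁴ → UNSTABLE
  89–143 m: −αΔT+βΔS = −(1.6 × 10⁻⁴)(+2.0)+(7.1 × 10⁻⁴)(+0.80) = 2.5 × 10⁻⁴ → stable
  143–260 m: −αΔT+βΔS = −(1.6 × 10⁻⁴)(-1.9)+(7.1 × 10⁻⁴)(+0.03) = 3.3 × 10⁻⁴ → stable
The 10–89 m interval has Δρ < 0: lighter water underlies denser water.

10–89 m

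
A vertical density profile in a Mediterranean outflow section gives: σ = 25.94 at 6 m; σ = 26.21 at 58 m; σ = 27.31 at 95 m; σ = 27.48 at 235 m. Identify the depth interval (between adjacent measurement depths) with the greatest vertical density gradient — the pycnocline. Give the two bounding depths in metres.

Compute the density gradient over each adjacent pair:
  6–58 m: Δρ/Δz = 0.27/52 = 5.2 × 10⁻³ kg m⁻⁴
  58–95 m: Δρ/Δz = 1.10/37 = 0.030 kg m⁻⁴
  95–235 m: Δρ/Δz = 0.17/140 = 1.2 × 10⁻³ kg m⁻⁴
The largest gradient is in the 58–95 m interval — the pycnocline.

58–95 m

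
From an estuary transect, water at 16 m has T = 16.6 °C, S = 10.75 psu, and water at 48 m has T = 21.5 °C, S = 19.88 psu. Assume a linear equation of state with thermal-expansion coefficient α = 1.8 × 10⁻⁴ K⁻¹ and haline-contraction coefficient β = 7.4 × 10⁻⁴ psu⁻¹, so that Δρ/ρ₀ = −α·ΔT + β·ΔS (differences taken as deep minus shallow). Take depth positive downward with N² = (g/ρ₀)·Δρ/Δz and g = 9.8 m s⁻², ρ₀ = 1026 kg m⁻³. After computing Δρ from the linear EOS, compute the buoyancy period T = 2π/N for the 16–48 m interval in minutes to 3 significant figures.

ΔT = +4.9 K, ΔS = +9.13 psu (deep − shallow).
Δρ/ρ₀ = −αΔT + βΔS = -8.82 × 10⁻⁴ + 6.7562 × 10⁻³ = 5.8742 × 10⁻³, so Δρ ≈ 6.027 kg m⁻³.
N² = (g/ρ₀)·Δρ/Δz = g·(Δρ/ρ₀)/Δz = 9.8 × 5.8742 × 10⁻³ / 32 = 1.7990 × 10⁻³ s⁻².
N = √(1.7990 × 10⁻³) = 0.042415 rad s⁻¹ → T = 2π/N = 148.14 s = 2.4690 min ≈ 2.47 min.

2.47 min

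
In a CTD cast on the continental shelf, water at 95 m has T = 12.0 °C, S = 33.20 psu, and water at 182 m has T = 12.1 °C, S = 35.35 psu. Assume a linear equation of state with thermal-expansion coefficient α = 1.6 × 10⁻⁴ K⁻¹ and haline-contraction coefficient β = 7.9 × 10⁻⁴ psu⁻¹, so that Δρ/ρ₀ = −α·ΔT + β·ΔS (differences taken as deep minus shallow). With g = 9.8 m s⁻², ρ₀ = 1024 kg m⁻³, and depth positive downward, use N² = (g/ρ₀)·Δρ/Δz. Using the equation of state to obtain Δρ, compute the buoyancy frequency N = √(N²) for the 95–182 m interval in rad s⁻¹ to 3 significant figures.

ΔT = +0.1 K, ΔS = +2.15 psu (deep − shallow).
Δρ/ρ₀ = −αΔT + βΔS = -1.60 × 10⁻⁵ + 1.6985 × 10⁻³ = 1.6825 × 10⁻³, so Δρ ≈ 1.723 kg m⁻³.
N² = (g/ρ₀)·Δρ/Δz = g·(Δρ/ρ₀)/Δz = 9.8 × 1.6825 × 10⁻³ / 87 = 1.8952 × 10⁻⁴ s⁻².
N = √(1.8952 × 10⁻⁴) = 0.013767 rad s⁻¹ ≈ 0.0138 rad s⁻¹.

0.0138 rad s⁻¹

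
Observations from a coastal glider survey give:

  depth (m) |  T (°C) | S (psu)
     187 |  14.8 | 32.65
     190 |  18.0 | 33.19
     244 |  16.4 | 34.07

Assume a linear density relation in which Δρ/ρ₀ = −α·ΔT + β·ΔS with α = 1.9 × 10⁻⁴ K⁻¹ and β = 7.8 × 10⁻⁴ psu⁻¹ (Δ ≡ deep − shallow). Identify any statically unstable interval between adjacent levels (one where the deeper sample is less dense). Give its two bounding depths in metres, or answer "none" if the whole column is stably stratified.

187–190 m

Evaluate Δρ/ρ₀ = −αΔT + βΔS across each adjacent pair:
  187–190 m: −αΔT+βΔS = −(1.9 × 10⁻⁴)(+3.2)+(7.8 × 10⁻⁴)(+0.54) = -1.9 × 10⁻⁴ → UNSTABLE
  190–244 m: −αΔT+βΔS = −(1.9 × 10⁻⁴)(-1.6)+(7.8 × 10⁻⁴)(+0.88) = 9.9 × 10⁻⁴ → stable
The 187–190 m interval has Δρ < 0: lighter water underlies denser water.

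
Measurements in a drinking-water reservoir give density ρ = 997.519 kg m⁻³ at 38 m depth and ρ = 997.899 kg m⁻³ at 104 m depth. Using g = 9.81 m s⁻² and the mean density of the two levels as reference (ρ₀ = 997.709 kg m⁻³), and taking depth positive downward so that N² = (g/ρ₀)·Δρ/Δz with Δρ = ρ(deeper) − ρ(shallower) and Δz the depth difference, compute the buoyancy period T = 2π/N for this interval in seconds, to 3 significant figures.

835 s

Δρ = 997.899 − 997.519 = 0.380 kg m⁻³ over Δz = 104 − 38 = 66 m.
N² = (9.81/997.709) × (0.380/66) = 5.6612 × 10⁻⁵ s⁻².
N = √(5.6612 × 10⁻⁵) = 7.5241 × 10⁻³ rad s⁻¹, so T = 2π/N = 835.07 s ≈ 835 s.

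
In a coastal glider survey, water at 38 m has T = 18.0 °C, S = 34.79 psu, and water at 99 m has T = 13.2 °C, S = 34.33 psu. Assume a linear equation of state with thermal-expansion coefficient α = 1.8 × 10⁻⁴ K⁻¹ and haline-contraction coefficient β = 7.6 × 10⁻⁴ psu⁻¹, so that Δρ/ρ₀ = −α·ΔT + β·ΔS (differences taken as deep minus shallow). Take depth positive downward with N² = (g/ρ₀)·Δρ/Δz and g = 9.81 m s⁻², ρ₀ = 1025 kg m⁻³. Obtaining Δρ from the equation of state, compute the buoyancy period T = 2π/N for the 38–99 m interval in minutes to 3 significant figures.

ΔT = -4.8 K, ΔS = -0.46 psu (deep − shallow).
Δρ/ρ₀ = −αΔT + βΔS = 8.64 × 10⁻⁴ − 3.496 × 10⁻⁴ = 5.144 × 10⁻⁴, so Δρ ≈ 0.5273 kg m⁻³.
N² = (g/ρ₀)·Δρ/Δz = g·(Δρ/ρ₀)/Δz = 9.81 × 5.144 × 10⁻⁴ / 61 = 8.2726 × 10⁻⁵ s⁻².
N = √(8.2726 × 10⁻⁵) = 9.0954 × 10⁻³ rad s⁻¹ → T = 2π/N = 690.81 s = 11.513 min ≈ 11.5 min.

11.5 min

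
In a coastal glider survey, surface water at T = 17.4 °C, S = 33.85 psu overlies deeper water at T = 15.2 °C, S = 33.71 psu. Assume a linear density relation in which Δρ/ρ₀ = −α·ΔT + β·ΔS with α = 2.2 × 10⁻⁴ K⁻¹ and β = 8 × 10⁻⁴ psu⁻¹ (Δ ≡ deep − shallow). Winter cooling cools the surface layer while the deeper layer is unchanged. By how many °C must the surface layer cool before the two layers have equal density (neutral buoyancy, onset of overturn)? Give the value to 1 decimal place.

Neutral buoyancy requires Δρ = 0, i.e. −α(T_deep − T_surf′) + β(S_deep − S_surf) = 0.
T_surf′ = T_deep − (β/α)·ΔS = 15.2 − (8 × 10⁻⁴/2.2 × 10⁻⁴)·(-0.14) = 15.709 °C.
Cooling required: 17.4 − (15.709) = 1.691 °C.

1.7 °C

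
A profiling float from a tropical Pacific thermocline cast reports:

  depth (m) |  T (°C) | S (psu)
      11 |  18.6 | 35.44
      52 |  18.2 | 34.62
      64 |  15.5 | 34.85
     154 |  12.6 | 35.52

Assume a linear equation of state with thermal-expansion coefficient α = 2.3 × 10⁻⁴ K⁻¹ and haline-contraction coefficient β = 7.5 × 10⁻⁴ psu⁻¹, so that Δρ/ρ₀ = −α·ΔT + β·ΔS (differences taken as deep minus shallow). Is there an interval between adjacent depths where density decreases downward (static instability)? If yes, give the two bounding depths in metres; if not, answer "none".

11–52 m

Evaluate Δρ/ρ₀ = −αΔT + βΔS across each adjacent pair:
  11–52 m: −αΔT+βΔS = −(2.3 × 10⁻⁴)(-0.4)+(7.5 × 10⁻⁴)(-0.82) = -5.2 × 10⁻⁴ → UNSTABLE
  52–64 m: −αΔT+βΔS = −(2.3 × 10⁻⁴)(-2.7)+(7.5 × 10⁻⁴)(+0.23) = 7.9 × 10⁻⁴ → stable
  64–154 m: −αΔT+βΔS = −(2.3 × 10⁻⁴)(-2.9)+(7.5 × 10⁻⁴)(+0.67) = 1.2 × 10⁻³ → stable
The 11–52 m interval has Δρ < 0: lighter water underlies denser water.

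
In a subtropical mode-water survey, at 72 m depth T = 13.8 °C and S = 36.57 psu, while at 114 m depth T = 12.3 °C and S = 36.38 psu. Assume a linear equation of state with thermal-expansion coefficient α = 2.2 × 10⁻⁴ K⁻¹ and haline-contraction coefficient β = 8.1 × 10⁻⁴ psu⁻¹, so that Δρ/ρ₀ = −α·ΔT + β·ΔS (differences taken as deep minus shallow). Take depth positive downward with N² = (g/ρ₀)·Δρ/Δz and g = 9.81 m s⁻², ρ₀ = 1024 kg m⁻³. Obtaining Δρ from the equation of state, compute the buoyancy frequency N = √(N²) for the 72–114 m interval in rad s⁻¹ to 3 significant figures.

6.41 × 10⁻³ rad s⁻¹

ΔT = -1.5 K, ΔS = -0.19 psu (deep − shallow).
Δρ/ρ₀ = −αΔT + βΔS = 3.30 × 10⁻⁴ − 1.539 × 10⁻⁴ = 1.761 × 10⁻⁴, so Δρ ≈ 0.1803 kg m⁻³.
N² = (g/ρ₀)·Δρ/Δz = g·(Δρ/ρ₀)/Δz = 9.81 × 1.761 × 10⁻⁴ / 42 = 4.1132 × 10⁻⁵ s⁻².
N = √(4.1132 × 10⁻⁵) = 6.4134 × 10⁻³ rad s⁻¹ ≈ 6.41 × 10⁻³ rad s⁻¹.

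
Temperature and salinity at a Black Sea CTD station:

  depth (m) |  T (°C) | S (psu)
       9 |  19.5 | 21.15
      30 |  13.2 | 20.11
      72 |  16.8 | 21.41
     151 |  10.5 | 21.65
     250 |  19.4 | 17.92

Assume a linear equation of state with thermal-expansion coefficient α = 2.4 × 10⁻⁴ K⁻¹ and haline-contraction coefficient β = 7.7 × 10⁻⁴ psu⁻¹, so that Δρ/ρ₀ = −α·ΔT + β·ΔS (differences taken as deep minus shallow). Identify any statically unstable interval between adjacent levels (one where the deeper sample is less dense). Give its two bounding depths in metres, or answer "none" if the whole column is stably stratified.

Evaluate Δρ/ρ₀ = −αΔT + βΔS across each adjacent pair:
  9–30 m: −αΔT+βΔS = −(2.4 × 10⁻⁴)(-6.3)+(7.7 × 10⁻⁴)(-1.04) = 7.1 × 10⁻⁴ → stable
  30–72 m: −αΔT+βΔS = −(2.4 × 10⁻⁴)(+3.6)+(7.7 × 10⁻⁴)(+1.30) = 1.4 × 10⁻⁴ → stable
  72–151 m: −αΔT+βΔS = −(2.4 × 10⁻⁴)(-6.3)+(7.7 × 10⁻⁴)(+0.24) = 1.7 × 10⁻³ → stable
  151–250 m: −αΔT+βΔS = −(2.4 × 10⁻⁴)(+8.9)+(7.7 × 10⁻⁴)(-3.73) = -5.0 × 10⁻³ → UNSTABLE
The 151–250 m interval has Δρ < 0: lighter water underlies denser water.

151–250 m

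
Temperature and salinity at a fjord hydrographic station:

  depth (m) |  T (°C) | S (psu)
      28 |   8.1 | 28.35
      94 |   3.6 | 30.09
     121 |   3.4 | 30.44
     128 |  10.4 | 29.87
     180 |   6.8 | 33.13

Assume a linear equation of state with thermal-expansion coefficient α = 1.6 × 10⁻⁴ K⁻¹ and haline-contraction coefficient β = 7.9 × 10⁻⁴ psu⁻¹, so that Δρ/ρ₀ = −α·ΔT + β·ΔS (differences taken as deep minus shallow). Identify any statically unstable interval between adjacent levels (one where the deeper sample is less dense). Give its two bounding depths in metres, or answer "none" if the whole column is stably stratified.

Evaluate Δρ/ρ₀ = −αΔT + βΔS across each adjacent pair:
  28–94 m: −αΔT+βΔS = −(1.6 × 10⁻⁴)(-4.5)+(7.9 × 10⁻⁴)(+1.74) = 2.1 × 10⁻³ → stable
  94–121 m: −αΔT+βΔS = −(1.6 × 10⁻⁴)(-0.2)+(7.9 × 10⁻⁴)(+0.35) = 3.1 × 10⁻⁴ → stable
  121–128 m: −αΔT+βΔS = −(1.6 × 10⁻⁴)(+7.0)+(7.9 × 10⁻⁴)(-0.57) = -1.6 × 10⁻³ → UNSTABLE
  128–180 m: −αΔT+βΔS = −(1.6 × 10⁻⁴)(-3.6)+(7.9 × 10⁻⁴)(+3.26) = 3.2 × 10⁻³ → stable
The 121–128 m interval has Δρ < 0: lighter water underlies denser water.

121–128 m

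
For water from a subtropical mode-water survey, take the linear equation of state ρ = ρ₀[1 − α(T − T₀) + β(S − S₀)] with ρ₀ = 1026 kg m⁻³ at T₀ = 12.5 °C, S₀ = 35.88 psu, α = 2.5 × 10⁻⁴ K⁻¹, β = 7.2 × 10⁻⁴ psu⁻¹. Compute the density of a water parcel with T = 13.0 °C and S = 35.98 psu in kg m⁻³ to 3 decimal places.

1025.946 kg m⁻³

T − T₀ = +0.5 K, S − S₀ = +0.10 psu.
Bracket = 1 − α·(+0.5) + β·(+0.10) = 1 + (-5.30 × 10⁻⁵) = 0.9999470.
ρ = 1026 × 0.9999470 = 1025.946 kg m⁻³.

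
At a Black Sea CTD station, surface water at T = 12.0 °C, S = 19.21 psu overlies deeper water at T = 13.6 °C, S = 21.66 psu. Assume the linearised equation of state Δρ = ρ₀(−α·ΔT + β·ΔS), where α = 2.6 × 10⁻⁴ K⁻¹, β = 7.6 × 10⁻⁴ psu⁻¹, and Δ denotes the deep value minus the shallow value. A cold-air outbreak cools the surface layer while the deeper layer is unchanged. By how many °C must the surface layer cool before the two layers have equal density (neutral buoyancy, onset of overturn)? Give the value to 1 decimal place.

5.6 °C

Neutral buoyancy requires Δρ = 0, i.e. −α(T_deep − T_surf′) + β(S_deep − S_surf) = 0.
T_surf′ = T_deep − (β/α)·ΔS = 13.6 − (7.6 × 10⁻⁴/2.6 × 10⁻⁴)·(+2.45) = 6.438 °C.
Cooling required: 12.0 − (6.438) = 5.562 °C.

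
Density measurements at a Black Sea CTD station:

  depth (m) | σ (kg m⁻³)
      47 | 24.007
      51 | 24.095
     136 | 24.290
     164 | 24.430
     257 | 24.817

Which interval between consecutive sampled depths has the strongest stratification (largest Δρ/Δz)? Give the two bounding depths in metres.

47–51 m

Compute the density gradient over each adjacent pair:
  47–51 m: Δρ/Δz = 0.088/4 = 0.022 kg m⁻⁴
  51–136 m: Δρ/Δz = 0.195/85 = 2.3 × 10⁻³ kg m⁻⁴
  136–164 m: Δρ/Δz = 0.140/28 = 5.0 × 10⁻³ kg m⁻⁴
  164–257 m: Δρ/Δz = 0.387/93 = 4.2 × 10⁻³ kg m⁻⁴
The largest gradient is in the 47–51 m interval — the pycnocline.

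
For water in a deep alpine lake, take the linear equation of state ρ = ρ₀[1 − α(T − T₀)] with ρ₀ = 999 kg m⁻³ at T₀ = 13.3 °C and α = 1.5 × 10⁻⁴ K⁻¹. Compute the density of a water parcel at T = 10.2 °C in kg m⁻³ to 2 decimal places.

T − T₀ = -3.1 K.
Bracket = 1 − α·(-3.1) = 1 + (4.65 × 10⁻⁴) = 1.0004650.
ρ = 999 × 1.0004650 = 999.46 kg m⁻³.

999.46 kg m⁻³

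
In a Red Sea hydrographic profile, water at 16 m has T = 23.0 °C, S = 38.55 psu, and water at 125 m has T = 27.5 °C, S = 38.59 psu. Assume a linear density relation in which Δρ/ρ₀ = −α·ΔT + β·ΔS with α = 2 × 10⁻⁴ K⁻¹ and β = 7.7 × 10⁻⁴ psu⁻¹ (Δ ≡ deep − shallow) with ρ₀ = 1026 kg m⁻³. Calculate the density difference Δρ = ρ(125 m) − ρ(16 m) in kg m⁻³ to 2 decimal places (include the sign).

-0.89 kg m⁻³

ΔT = +4.5 K, ΔS = +0.04 psu (deep − shallow).
Δρ/ρ₀ = −(2 × 10⁻⁴)(+4.5) + (7.7 × 10⁻⁴)(+0.04) = -8.692 × 10⁻⁴.
Δρ = 1026 × (-8.692 × 10⁻⁴) = -0.89 kg m⁻³.
Negative Δρ: lighter below, statically unstable.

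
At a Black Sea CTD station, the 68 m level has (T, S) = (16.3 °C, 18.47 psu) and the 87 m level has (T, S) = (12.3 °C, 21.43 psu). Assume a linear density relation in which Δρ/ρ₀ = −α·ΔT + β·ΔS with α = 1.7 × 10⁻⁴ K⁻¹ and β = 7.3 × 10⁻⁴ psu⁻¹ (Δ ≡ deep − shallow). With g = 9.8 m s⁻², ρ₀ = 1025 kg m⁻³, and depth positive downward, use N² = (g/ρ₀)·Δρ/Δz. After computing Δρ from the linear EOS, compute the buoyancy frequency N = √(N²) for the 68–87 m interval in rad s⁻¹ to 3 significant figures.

0.0383 rad s⁻¹

ΔT = -4.0 K, ΔS = +2.96 psu (deep − shallow).
Δρ/ρ₀ = −αΔT + βΔS = 6.80 × 10⁻⁴ + 2.1608 × 10⁻³ = 2.8408 × 10⁻³, so Δρ ≈ 2.912 kg m⁻³.
N² = (g/ρ₀)·Δρ/Δz = g·(Δρ/ρ₀)/Δz = 9.8 × 2.8408 × 10⁻³ / 19 = 1.4653 × 10⁻³ s⁻².
N = √(1.4653 × 10⁻³) = 0.038279 rad s⁻¹ ≈ 0.0383 rad s⁻¹.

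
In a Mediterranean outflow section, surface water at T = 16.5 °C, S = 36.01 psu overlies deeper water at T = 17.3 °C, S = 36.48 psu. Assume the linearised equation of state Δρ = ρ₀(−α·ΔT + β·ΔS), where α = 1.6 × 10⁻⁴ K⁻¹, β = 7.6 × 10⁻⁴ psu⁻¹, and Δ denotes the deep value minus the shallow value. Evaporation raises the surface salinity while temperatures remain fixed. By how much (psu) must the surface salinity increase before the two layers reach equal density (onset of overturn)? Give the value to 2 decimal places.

0.30 psu

Neutral buoyancy requires −α(T_deep − T_surf) + β(S_deep − S_surf′) = 0.
S_surf′ = S_deep − (α/β)·ΔT = 36.48 − (1.6 × 10⁻⁴/7.6 × 10⁻⁴)·(+0.8) = 36.3116 psu.
Increase required: 36.3116 − 36.01 = 0.3016 psu.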